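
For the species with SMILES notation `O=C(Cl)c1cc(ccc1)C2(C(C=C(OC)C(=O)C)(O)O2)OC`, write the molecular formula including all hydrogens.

C15H15ClO6

Heavy atoms from the SMILES: 15 C, 1 Cl, 6 O.
Implicit hydrogens by atom environment:
  5 × C: no H
  5 × O: no H
  4 × C (aromatic): 1 H each → 4
  3 × C: 3 H each → 9
  2 × C (aromatic): no H
  1 × C: 1 H
  1 × Cl: no H
  1 × O: 1 H
  Total hydrogens = 15.
Molecular formula: C15H15ClO6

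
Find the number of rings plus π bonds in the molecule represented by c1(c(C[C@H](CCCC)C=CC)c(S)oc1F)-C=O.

Molecular formula from the SMILES: C14H19FO2S.
DoU = (2C + 2 + N − H − X)/2 = (2·14 + 2 + 0 − 19 − 1)/2 = 10/2 = 5.
(Structurally: 1 ring(s) + 4 π bond(s) = 5.)

5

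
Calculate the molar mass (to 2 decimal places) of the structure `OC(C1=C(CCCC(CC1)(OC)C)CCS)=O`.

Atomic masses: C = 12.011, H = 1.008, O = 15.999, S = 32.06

258.38

Molecular formula: C13H22O3S.
M = 13×12.011 + 22×1.008 + 3×15.999 + 1×32.06 = 258.38 g/mol.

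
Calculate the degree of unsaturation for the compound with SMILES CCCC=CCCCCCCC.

1

Molecular formula from the SMILES: C12H24.
DoU = (2C + 2 + N − H − X)/2 = (2·12 + 2 + 0 − 24 − 0)/2 = 2/2 = 1.
(Structurally: 0 ring(s) + 1 π bond(s) = 1.)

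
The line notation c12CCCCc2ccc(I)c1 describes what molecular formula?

Heavy atoms from the SMILES: 10 C, 1 I.
Implicit hydrogens by atom environment:
  4 × C: 2 H each → 8
  3 × C (aromatic): 1 H each → 3
  3 × C (aromatic): no H
  1 × I: no H
  Total hydrogens = 11.
Molecular formula: C10H11I

C10H11I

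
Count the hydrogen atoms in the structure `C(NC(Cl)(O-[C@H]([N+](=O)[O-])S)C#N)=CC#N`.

5

Hydrogens are implicit in SMILES; fill each atom to its normal valence:
  3 × C: 1 H each → 3
  3 × C: no H
  2 × N: no H
  2 × O: no H
  1 × Cl: no H
  1 × N: 1 H
  1 × N (charge +1): no H
  1 × O (charge -1): no H
  1 × S: 1 H
  Total hydrogens = 5.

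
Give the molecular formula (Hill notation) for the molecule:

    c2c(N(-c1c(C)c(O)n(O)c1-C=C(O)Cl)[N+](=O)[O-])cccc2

C13H12ClN3O5

Heavy atoms from the SMILES: 13 C, 1 Cl, 3 N, 5 O.
Implicit hydrogens by atom environment:
  5 × C (aromatic): 1 H each → 5
  5 × C (aromatic): no H
  3 × O: 1 H each → 3
  1 × C: 3 H
  1 × C: 1 H
  1 × C: no H
  1 × Cl: no H
  1 × N (aromatic): no H
  1 × N: no H
  1 × N (charge +1): no H
  1 × O: no H
  1 × O (charge -1): no H
  Total hydrogens = 12.
Molecular formula: C13H12ClN3O5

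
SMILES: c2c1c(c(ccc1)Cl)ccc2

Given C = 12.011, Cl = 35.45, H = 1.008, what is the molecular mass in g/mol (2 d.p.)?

162.62

Molecular formula: C10H7Cl.
M = 10×12.011 + 1×35.45 + 7×1.008 = 162.62 g/mol.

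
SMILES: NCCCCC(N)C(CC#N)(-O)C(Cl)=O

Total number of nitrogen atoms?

3

The symbol for nitrogen appears 3 times in the SMILES.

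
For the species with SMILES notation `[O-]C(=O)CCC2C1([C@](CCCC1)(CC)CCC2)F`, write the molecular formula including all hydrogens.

Heavy atoms from the SMILES: 15 C, 1 F, 2 O.
Implicit hydrogens by atom environment:
  10 × C: 2 H each → 20
  3 × C: no H
  1 × C: 3 H
  1 × C: 1 H
  1 × F: no H
  1 × O: no H
  1 × O (charge -1): no H
  Total hydrogens = 24.
Net charge -1.
Molecular formula: C15H24FO2-

C15H24FO2-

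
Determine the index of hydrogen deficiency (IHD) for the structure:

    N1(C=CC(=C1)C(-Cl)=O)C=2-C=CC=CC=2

Molecular formula from the SMILES: C11H8ClNO.
DoU = (2C + 2 + N − H − X)/2 = (2·11 + 2 + 1 − 8 − 1)/2 = 16/2 = 8.
(Structurally: 2 ring(s) + 6 π bond(s) = 8.)

8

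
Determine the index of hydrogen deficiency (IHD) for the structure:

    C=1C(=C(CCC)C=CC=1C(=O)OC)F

5

Molecular formula from the SMILES: C11H13FO2.
DoU = (2C + 2 + N − H − X)/2 = (2·11 + 2 + 0 − 13 − 1)/2 = 10/2 = 5.
(Structurally: 1 ring(s) + 4 π bond(s) = 5.)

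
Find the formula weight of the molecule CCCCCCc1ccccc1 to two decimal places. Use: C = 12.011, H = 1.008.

162.28

Molecular formula: C12H18.
M = 12×12.011 + 18×1.008 = 162.28 g/mol.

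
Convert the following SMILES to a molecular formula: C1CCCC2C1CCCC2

C10H18

Heavy atoms from the SMILES: 10 C.
Implicit hydrogens by atom environment:
  8 × C: 2 H each → 16
  2 × C: 1 H each → 2
  Total hydrogens = 18.
Molecular formula: C10H18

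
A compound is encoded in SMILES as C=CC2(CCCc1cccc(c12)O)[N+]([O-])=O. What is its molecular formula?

C12H13NO3

Heavy atoms from the SMILES: 12 C, 1 N, 3 O.
Implicit hydrogens by atom environment:
  4 × C: 2 H each → 8
  3 × C (aromatic): 1 H each → 3
  3 × C (aromatic): no H
  1 × C: 1 H
  1 × C: no H
  1 × N (charge +1): no H
  1 × O: 1 H
  1 × O: no H
  1 × O (charge -1): no H
  Total hydrogens = 13.
Molecular formula: C12H13NO3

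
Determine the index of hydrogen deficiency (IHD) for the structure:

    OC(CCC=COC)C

Molecular formula from the SMILES: C7H14O2.
DoU = (2C + 2 + N − H − X)/2 = (2·7 + 2 + 0 − 14 − 0)/2 = 2/2 = 1.
(Structurally: 0 ring(s) + 1 π bond(s) = 1.)

1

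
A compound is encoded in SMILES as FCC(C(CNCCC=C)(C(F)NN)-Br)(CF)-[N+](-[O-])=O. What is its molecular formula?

C10H18BrF3N4O2

Heavy atoms from the SMILES: 1 Br, 10 C, 3 F, 4 N, 2 O.
Implicit hydrogens by atom environment:
  6 × C: 2 H each → 12
  3 × F: no H
  2 × C: 1 H each → 2
  2 × C: no H
  2 × N: 1 H each → 2
  1 × Br: no H
  1 × N: 2 H
  1 × N (charge +1): no H
  1 × O: no H
  1 × O (charge -1): no H
  Total hydrogens = 18.
Molecular formula: C10H18BrF3N4O2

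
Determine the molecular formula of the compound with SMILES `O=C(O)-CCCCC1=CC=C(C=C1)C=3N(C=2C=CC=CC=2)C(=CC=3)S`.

Heavy atoms from the SMILES: 21 C, 1 N, 2 O, 1 S.
Implicit hydrogens by atom environment:
  11 × C (aromatic): 1 H each → 11
  5 × C (aromatic): no H
  4 × C: 2 H each → 8
  1 × C: no H
  1 × N (aromatic): no H
  1 × O: 1 H
  1 × O: no H
  1 × S: 1 H
  Total hydrogens = 21.
Molecular formula: C21H21NO2S

C21H21NO2S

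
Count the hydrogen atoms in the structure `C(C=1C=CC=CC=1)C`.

10

Hydrogens are implicit in SMILES; fill each atom to its normal valence:
  5 × C (aromatic): 1 H each → 5
  1 × C: 3 H
  1 × C: 2 H
  1 × C (aromatic): no H
  Total hydrogens = 10.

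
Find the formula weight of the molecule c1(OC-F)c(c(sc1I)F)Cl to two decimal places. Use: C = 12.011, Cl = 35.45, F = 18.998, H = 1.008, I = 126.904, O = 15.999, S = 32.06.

Molecular formula: C5H2ClF2IOS.
M = 5×12.011 + 1×35.45 + 2×18.998 + 2×1.008 + 1×126.904 + 1×15.999 + 1×32.06 = 310.48 g/mol.

310.48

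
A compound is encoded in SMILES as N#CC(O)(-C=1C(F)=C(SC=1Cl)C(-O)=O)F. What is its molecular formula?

C7H2ClF2NO3S

Heavy atoms from the SMILES: 7 C, 1 Cl, 2 F, 1 N, 3 O, 1 S.
Implicit hydrogens by atom environment:
  4 × C (aromatic): no H
  3 × C: no H
  2 × F: no H
  2 × O: 1 H each → 2
  1 × Cl: no H
  1 × N: no H
  1 × O: no H
  1 × S (aromatic): no H
  Total hydrogens = 2.
Molecular formula: C7H2ClF2NO3S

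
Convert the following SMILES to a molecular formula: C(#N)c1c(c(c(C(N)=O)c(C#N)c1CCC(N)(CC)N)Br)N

C14H17BrN6O

Heavy atoms from the SMILES: 1 Br, 14 C, 6 N, 1 O.
Implicit hydrogens by atom environment:
  6 × C (aromatic): no H
  4 × C: no H
  4 × N: 2 H each → 8
  3 × C: 2 H each → 6
  2 × N: no H
  1 × Br: no H
  1 × C: 3 H
  1 × O: no H
  Total hydrogens = 17.
Molecular formula: C14H17BrN6O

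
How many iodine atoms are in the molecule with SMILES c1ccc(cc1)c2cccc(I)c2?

The symbol for iodine appears 1 time in the SMILES.

1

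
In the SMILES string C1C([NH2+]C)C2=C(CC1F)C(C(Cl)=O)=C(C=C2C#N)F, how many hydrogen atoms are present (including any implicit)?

12

Hydrogens are implicit in SMILES; fill each atom to its normal valence:
  5 × C (aromatic): no H
  2 × C: 2 H each → 4
  2 × C: 1 H each → 2
  2 × C: no H
  2 × F: no H
  1 × C: 3 H
  1 × C (aromatic): 1 H
  1 × Cl: no H
  1 × N (charge +1): 2 H
  1 × N: no H
  1 × O: no H
  Total hydrogens = 12.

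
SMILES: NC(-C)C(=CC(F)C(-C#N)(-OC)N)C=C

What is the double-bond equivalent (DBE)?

Molecular formula from the SMILES: C10H16FN3O.
DoU = (2C + 2 + N − H − X)/2 = (2·10 + 2 + 3 − 16 − 1)/2 = 8/2 = 4.
(Structurally: 0 ring(s) + 4 π bond(s) = 4.)

4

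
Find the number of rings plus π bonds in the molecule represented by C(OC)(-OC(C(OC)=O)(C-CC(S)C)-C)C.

Molecular formula from the SMILES: C11H22O4S.
DoU = (2C + 2 + N − H − X)/2 = (2·11 + 2 + 0 − 22 − 0)/2 = 2/2 = 1.
(Structurally: 0 ring(s) + 1 π bond(s) = 1.)

1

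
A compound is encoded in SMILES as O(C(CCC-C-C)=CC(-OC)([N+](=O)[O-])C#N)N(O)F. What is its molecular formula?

C10H16FN3O5

Heavy atoms from the SMILES: 10 C, 1 F, 3 N, 5 O.
Implicit hydrogens by atom environment:
  4 × C: 2 H each → 8
  3 × C: no H
  3 × O: no H
  2 × C: 3 H each → 6
  2 × N: no H
  1 × C: 1 H
  1 × F: no H
  1 × N (charge +1): no H
  1 × O: 1 H
  1 × O (charge -1): no H
  Total hydrogens = 16.
Molecular formula: C10H16FN3O5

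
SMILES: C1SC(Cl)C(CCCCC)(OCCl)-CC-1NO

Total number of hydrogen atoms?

Hydrogens are implicit in SMILES; fill each atom to its normal valence:
  7 × C: 2 H each → 14
  2 × C: 1 H each → 2
  2 × Cl: no H
  1 × C: 3 H
  1 × C: no H
  1 × N: 1 H
  1 × O: 1 H
  1 × O: no H
  1 × S: no H
  Total hydrogens = 21.

21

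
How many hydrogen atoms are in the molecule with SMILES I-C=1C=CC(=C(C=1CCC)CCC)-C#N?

Hydrogens are implicit in SMILES; fill each atom to its normal valence:
  4 × C: 2 H each → 8
  4 × C (aromatic): no H
  2 × C: 3 H each → 6
  2 × C (aromatic): 1 H each → 2
  1 × C: no H
  1 × I: no H
  1 × N: no H
  Total hydrogens = 16.

16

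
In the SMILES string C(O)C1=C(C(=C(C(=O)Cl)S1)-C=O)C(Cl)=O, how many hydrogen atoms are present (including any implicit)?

Hydrogens are implicit in SMILES; fill each atom to its normal valence:
  4 × C (aromatic): no H
  3 × O: no H
  2 × C: no H
  2 × Cl: no H
  1 × C: 2 H
  1 × C: 1 H
  1 × O: 1 H
  1 × S (aromatic): no H
  Total hydrogens = 4.

4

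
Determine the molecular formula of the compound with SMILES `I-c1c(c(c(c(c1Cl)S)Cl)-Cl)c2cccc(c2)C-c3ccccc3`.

C19H12Cl3IS

Heavy atoms from the SMILES: 19 C, 3 Cl, 1 I, 1 S.
Implicit hydrogens by atom environment:
  9 × C (aromatic): 1 H each → 9
  9 × C (aromatic): no H
  3 × Cl: no H
  1 × C: 2 H
  1 × I: no H
  1 × S: 1 H
  Total hydrogens = 12.
Molecular formula: C19H12Cl3IS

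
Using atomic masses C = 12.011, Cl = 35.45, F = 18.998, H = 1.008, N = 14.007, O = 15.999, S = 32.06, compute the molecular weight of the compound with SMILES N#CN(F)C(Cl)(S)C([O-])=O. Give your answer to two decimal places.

Molecular formula: C3HClFN2O2S-.
M = 3×12.011 + 1×35.45 + 1×18.998 + 1×1.008 + 2×14.007 + 2×15.999 + 1×32.06 = 183.56 g/mol.

183.56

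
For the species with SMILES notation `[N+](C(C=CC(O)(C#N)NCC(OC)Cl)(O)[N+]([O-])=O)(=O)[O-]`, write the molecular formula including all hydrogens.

Heavy atoms from the SMILES: 8 C, 1 Cl, 4 N, 7 O.
Implicit hydrogens by atom environment:
  3 × C: 1 H each → 3
  3 × C: no H
  3 × O: no H
  2 × N (charge +1): no H
  2 × O: 1 H each → 2
  2 × O (charge -1): no H
  1 × C: 3 H
  1 × C: 2 H
  1 × Cl: no H
  1 × N: 1 H
  1 × N: no H
  Total hydrogens = 11.
Molecular formula: C8H11ClN4O7

C8H11ClN4O7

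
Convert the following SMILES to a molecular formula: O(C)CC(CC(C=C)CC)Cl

Heavy atoms from the SMILES: 9 C, 1 Cl, 1 O.
Implicit hydrogens by atom environment:
  4 × C: 2 H each → 8
  3 × C: 1 H each → 3
  2 × C: 3 H each → 6
  1 × Cl: no H
  1 × O: no H
  Total hydrogens = 17.
Molecular formula: C9H17ClO

C9H17ClO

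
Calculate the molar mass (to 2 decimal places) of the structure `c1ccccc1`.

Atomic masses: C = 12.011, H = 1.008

Molecular formula: C6H6.
M = 6×12.011 + 6×1.008 = 78.11 g/mol.

78.11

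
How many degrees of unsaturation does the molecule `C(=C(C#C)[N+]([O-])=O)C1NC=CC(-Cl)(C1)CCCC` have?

Molecular formula from the SMILES: C13H17ClN2O2.
DoU = (2C + 2 + N − H − X)/2 = (2·13 + 2 + 2 − 17 − 1)/2 = 12/2 = 6.
(Structurally: 1 ring(s) + 5 π bond(s) = 6.)

6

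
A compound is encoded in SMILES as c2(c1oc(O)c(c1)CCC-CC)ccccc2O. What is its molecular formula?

Heavy atoms from the SMILES: 15 C, 3 O.
Implicit hydrogens by atom environment:
  5 × C (aromatic): 1 H each → 5
  5 × C (aromatic): no H
  4 × C: 2 H each → 8
  2 × O: 1 H each → 2
  1 × C: 3 H
  1 × O (aromatic): no H
  Total hydrogens = 18.
Molecular formula: C15H18O3

C15H18O3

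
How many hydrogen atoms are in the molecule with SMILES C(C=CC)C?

10

Hydrogens are implicit in SMILES; fill each atom to its normal valence:
  2 × C: 3 H each → 6
  2 × C: 1 H each → 2
  1 × C: 2 H
  Total hydrogens = 10.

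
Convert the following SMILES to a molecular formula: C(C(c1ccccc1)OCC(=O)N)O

Heavy atoms from the SMILES: 10 C, 1 N, 3 O.
Implicit hydrogens by atom environment:
  5 × C (aromatic): 1 H each → 5
  2 × C: 2 H each → 4
  2 × O: no H
  1 × C: 1 H
  1 × C: no H
  1 × C (aromatic): no H
  1 × N: 2 H
  1 × O: 1 H
  Total hydrogens = 13.
Molecular formula: C10H13NO3

C10H13NO3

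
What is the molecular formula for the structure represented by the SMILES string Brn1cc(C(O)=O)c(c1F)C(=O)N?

Heavy atoms from the SMILES: 1 Br, 6 C, 1 F, 2 N, 3 O.
Implicit hydrogens by atom environment:
  3 × C (aromatic): no H
  2 × C: no H
  2 × O: no H
  1 × Br: no H
  1 × C (aromatic): 1 H
  1 × F: no H
  1 × N: 2 H
  1 × N (aromatic): no H
  1 × O: 1 H
  Total hydrogens = 4.
Molecular formula: C6H4BrFN2O3

C6H4BrFN2O3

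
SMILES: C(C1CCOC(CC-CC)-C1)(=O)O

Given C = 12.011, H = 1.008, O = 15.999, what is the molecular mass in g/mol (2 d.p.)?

Molecular formula: C10H18O3.
M = 10×12.011 + 18×1.008 + 3×15.999 = 186.25 g/mol.

186.25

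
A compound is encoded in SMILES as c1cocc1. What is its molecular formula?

C4H4O

Heavy atoms from the SMILES: 4 C, 1 O.
Implicit hydrogens by atom environment:
  4 × C (aromatic): 1 H each → 4
  1 × O (aromatic): no H
  Total hydrogens = 4.
Molecular formula: C4H4O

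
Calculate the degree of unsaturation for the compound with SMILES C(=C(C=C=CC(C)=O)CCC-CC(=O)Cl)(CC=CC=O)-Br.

7

Molecular formula from the SMILES: C16H18BrClO3.
DoU = (2C + 2 + N − H − X)/2 = (2·16 + 2 + 0 − 18 − 2)/2 = 14/2 = 7.
(Structurally: 0 ring(s) + 7 π bond(s) = 7.)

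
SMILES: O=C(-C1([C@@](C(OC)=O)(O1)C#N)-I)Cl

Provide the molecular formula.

Heavy atoms from the SMILES: 6 C, 1 Cl, 1 I, 1 N, 4 O.
Implicit hydrogens by atom environment:
  5 × C: no H
  4 × O: no H
  1 × C: 3 H
  1 × Cl: no H
  1 × I: no H
  1 × N: no H
  Total hydrogens = 3.
Molecular formula: C6H3ClINO4

C6H3ClINO4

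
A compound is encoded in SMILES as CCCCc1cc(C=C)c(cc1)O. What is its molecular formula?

Heavy atoms from the SMILES: 12 C, 1 O.
Implicit hydrogens by atom environment:
  4 × C: 2 H each → 8
  3 × C (aromatic): 1 H each → 3
  3 × C (aromatic): no H
  1 × C: 3 H
  1 × C: 1 H
  1 × O: 1 H
  Total hydrogens = 16.
Molecular formula: C12H16O

C12H16O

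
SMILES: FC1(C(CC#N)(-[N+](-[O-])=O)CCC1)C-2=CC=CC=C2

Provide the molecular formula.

C13H13FN2O2

Heavy atoms from the SMILES: 13 C, 1 F, 2 N, 2 O.
Implicit hydrogens by atom environment:
  5 × C (aromatic): 1 H each → 5
  4 × C: 2 H each → 8
  3 × C: no H
  1 × C (aromatic): no H
  1 × F: no H
  1 × N: no H
  1 × N (charge +1): no H
  1 × O: no H
  1 × O (charge -1): no H
  Total hydrogens = 13.
Molecular formula: C13H13FN2O2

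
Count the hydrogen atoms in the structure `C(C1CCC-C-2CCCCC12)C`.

Hydrogens are implicit in SMILES; fill each atom to its normal valence:
  8 × C: 2 H each → 16
  3 × C: 1 H each → 3
  1 × C: 3 H
  Total hydrogens = 22.

22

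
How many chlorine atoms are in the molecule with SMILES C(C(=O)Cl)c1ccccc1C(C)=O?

1

The symbol for chlorine appears 1 time in the SMILES.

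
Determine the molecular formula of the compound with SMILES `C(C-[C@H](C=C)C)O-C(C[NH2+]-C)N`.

C9H21N2O+

Heavy atoms from the SMILES: 9 C, 2 N, 1 O.
Implicit hydrogens by atom environment:
  4 × C: 2 H each → 8
  3 × C: 1 H each → 3
  2 × C: 3 H each → 6
  1 × N: 2 H
  1 × N (charge +1): 2 H
  1 × O: no H
  Total hydrogens = 21.
Net charge +1.
Molecular formula: C9H21N2O+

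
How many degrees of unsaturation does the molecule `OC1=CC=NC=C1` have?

4

Molecular formula from the SMILES: C5H5NO.
DoU = (2C + 2 + N − H − X)/2 = (2·5 + 2 + 1 − 5 − 0)/2 = 8/2 = 4.
(Structurally: 1 ring(s) + 3 π bond(s) = 4.)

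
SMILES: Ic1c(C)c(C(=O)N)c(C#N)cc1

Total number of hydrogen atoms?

7

Hydrogens are implicit in SMILES; fill each atom to its normal valence:
  4 × C (aromatic): no H
  2 × C (aromatic): 1 H each → 2
  2 × C: no H
  1 × C: 3 H
  1 × I: no H
  1 × N: 2 H
  1 × N: no H
  1 × O: no H
  Total hydrogens = 7.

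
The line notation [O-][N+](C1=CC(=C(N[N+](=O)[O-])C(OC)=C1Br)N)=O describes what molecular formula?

Heavy atoms from the SMILES: 1 Br, 7 C, 4 N, 5 O.
Implicit hydrogens by atom environment:
  5 × C (aromatic): no H
  3 × O: no H
  2 × N (charge +1): no H
  2 × O (charge -1): no H
  1 × Br: no H
  1 × C: 3 H
  1 × C (aromatic): 1 H
  1 × N: 2 H
  1 × N: 1 H
  Total hydrogens = 7.
Molecular formula: C7H7BrN4O5

C7H7BrN4O5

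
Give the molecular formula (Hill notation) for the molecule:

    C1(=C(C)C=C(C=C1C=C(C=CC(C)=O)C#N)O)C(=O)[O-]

Heavy atoms from the SMILES: 15 C, 1 N, 4 O.
Implicit hydrogens by atom environment:
  4 × C (aromatic): no H
  4 × C: no H
  3 × C: 1 H each → 3
  2 × C: 3 H each → 6
  2 × C (aromatic): 1 H each → 2
  2 × O: no H
  1 × N: no H
  1 × O: 1 H
  1 × O (charge -1): no H
  Total hydrogens = 12.
Net charge -1.
Molecular formula: C15H12NO4-

C15H12NO4-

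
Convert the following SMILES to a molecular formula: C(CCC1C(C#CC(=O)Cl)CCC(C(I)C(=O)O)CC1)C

Heavy atoms from the SMILES: 16 C, 1 Cl, 1 I, 3 O.
Implicit hydrogens by atom environment:
  7 × C: 2 H each → 14
  4 × C: 1 H each → 4
  4 × C: no H
  2 × O: no H
  1 × C: 3 H
  1 × Cl: no H
  1 × I: no H
  1 × O: 1 H
  Total hydrogens = 22.
Molecular formula: C16H22ClIO3

C16H22ClIO3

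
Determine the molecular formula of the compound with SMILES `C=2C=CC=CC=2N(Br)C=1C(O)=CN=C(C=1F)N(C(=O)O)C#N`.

Heavy atoms from the SMILES: 1 Br, 13 C, 1 F, 4 N, 3 O.
Implicit hydrogens by atom environment:
  6 × C (aromatic): 1 H each → 6
  5 × C (aromatic): no H
  3 × N: no H
  2 × C: no H
  2 × O: 1 H each → 2
  1 × Br: no H
  1 × F: no H
  1 × N (aromatic): no H
  1 × O: no H
  Total hydrogens = 8.
Molecular formula: C13H8BrFN4O3

C13H8BrFN4O3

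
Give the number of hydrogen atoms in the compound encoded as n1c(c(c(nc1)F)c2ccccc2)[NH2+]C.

Hydrogens are implicit in SMILES; fill each atom to its normal valence:
  6 × C (aromatic): 1 H each → 6
  4 × C (aromatic): no H
  2 × N (aromatic): no H
  1 × C: 3 H
  1 × F: no H
  1 × N (charge +1): 2 H
  Total hydrogens = 11.

11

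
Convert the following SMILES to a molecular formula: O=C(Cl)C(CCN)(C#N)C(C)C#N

C8H10ClN3O

Heavy atoms from the SMILES: 8 C, 1 Cl, 3 N, 1 O.
Implicit hydrogens by atom environment:
  4 × C: no H
  2 × C: 2 H each → 4
  2 × N: no H
  1 × C: 3 H
  1 × C: 1 H
  1 × Cl: no H
  1 × N: 2 H
  1 × O: no H
  Total hydrogens = 10.
Molecular formula: C8H10ClN3O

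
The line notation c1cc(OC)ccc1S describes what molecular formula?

C7H8OS

Heavy atoms from the SMILES: 7 C, 1 O, 1 S.
Implicit hydrogens by atom environment:
  4 × C (aromatic): 1 H each → 4
  2 × C (aromatic): no H
  1 × C: 3 H
  1 × O: no H
  1 × S: 1 H
  Total hydrogens = 8.
Molecular formula: C7H8OS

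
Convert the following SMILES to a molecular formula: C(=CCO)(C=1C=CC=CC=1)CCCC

C13H18O

Heavy atoms from the SMILES: 13 C, 1 O.
Implicit hydrogens by atom environment:
  5 × C (aromatic): 1 H each → 5
  4 × C: 2 H each → 8
  1 × C: 3 H
  1 × C: 1 H
  1 × C: no H
  1 × C (aromatic): no H
  1 × O: 1 H
  Total hydrogens = 18.
Molecular formula: C13H18O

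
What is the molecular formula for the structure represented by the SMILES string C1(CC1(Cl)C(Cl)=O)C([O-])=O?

Heavy atoms from the SMILES: 5 C, 2 Cl, 3 O.
Implicit hydrogens by atom environment:
  3 × C: no H
  2 × Cl: no H
  2 × O: no H
  1 × C: 2 H
  1 × C: 1 H
  1 × O (charge -1): no H
  Total hydrogens = 3.
Net charge -1.
Molecular formula: C5H3Cl2O3-

C5H3Cl2O3-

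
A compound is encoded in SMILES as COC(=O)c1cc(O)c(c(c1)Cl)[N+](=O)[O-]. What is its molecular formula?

C8H6ClNO5

Heavy atoms from the SMILES: 8 C, 1 Cl, 1 N, 5 O.
Implicit hydrogens by atom environment:
  4 × C (aromatic): no H
  3 × O: no H
  2 × C (aromatic): 1 H each → 2
  1 × C: 3 H
  1 × C: no H
  1 × Cl: no H
  1 × N (charge +1): no H
  1 × O: 1 H
  1 × O (charge -1): no H
  Total hydrogens = 6.
Molecular formula: C8H6ClNO5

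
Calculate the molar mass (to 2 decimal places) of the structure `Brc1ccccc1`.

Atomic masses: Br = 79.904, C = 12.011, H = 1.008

Molecular formula: C6H5Br.
M = 1×79.904 + 6×12.011 + 5×1.008 = 157.01 g/mol.

157.01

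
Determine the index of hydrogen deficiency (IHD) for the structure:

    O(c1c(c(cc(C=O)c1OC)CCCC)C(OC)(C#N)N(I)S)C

Molecular formula from the SMILES: C16H21IN2O4S.
DoU = (2C + 2 + N − H − X)/2 = (2·16 + 2 + 2 − 21 − 1)/2 = 14/2 = 7.
(Structurally: 1 ring(s) + 6 π bond(s) = 7.)

7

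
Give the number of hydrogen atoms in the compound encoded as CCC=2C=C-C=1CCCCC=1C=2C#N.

Hydrogens are implicit in SMILES; fill each atom to its normal valence:
  5 × C: 2 H each → 10
  4 × C (aromatic): no H
  2 × C (aromatic): 1 H each → 2
  1 × C: 3 H
  1 × C: no H
  1 × N: no H
  Total hydrogens = 15.

15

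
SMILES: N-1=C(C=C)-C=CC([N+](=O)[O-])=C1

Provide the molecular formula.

Heavy atoms from the SMILES: 7 C, 2 N, 2 O.
Implicit hydrogens by atom environment:
  3 × C (aromatic): 1 H each → 3
  2 × C (aromatic): no H
  1 × C: 2 H
  1 × C: 1 H
  1 × N (aromatic): no H
  1 × N (charge +1): no H
  1 × O: no H
  1 × O (charge -1): no H
  Total hydrogens = 6.
Molecular formula: C7H6N2O2

C7H6N2O2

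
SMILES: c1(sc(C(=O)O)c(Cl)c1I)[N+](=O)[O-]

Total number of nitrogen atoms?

1

The symbol for nitrogen appears 1 time in the SMILES.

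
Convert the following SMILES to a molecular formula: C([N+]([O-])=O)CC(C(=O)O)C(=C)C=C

C8H11NO4

Heavy atoms from the SMILES: 8 C, 1 N, 4 O.
Implicit hydrogens by atom environment:
  4 × C: 2 H each → 8
  2 × C: 1 H each → 2
  2 × C: no H
  2 × O: no H
  1 × N (charge +1): no H
  1 × O: 1 H
  1 × O (charge -1): no H
  Total hydrogens = 11.
Molecular formula: C8H11NO4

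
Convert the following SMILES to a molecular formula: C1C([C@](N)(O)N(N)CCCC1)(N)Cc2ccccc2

Heavy atoms from the SMILES: 14 C, 4 N, 1 O.
Implicit hydrogens by atom environment:
  6 × C: 2 H each → 12
  5 × C (aromatic): 1 H each → 5
  3 × N: 2 H each → 6
  2 × C: no H
  1 × C (aromatic): no H
  1 × N: no H
  1 × O: 1 H
  Total hydrogens = 24.
Molecular formula: C14H24N4O

C14H24N4O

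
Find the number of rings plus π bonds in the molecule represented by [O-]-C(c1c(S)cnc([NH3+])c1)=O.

Molecular formula from the SMILES: C6H6N2O2S.
DoU = (2C + 2 + N − H − X)/2 = (2·6 + 2 + 2 − 6 − 0)/2 = 10/2 = 5.
(Structurally: 1 ring(s) + 4 π bond(s) = 5.)

5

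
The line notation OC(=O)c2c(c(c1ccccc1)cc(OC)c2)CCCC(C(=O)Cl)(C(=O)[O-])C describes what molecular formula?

C21H20ClO6-

Heavy atoms from the SMILES: 21 C, 1 Cl, 6 O.
Implicit hydrogens by atom environment:
  7 × C (aromatic): 1 H each → 7
  5 × C (aromatic): no H
  4 × C: no H
  4 × O: no H
  3 × C: 2 H each → 6
  2 × C: 3 H each → 6
  1 × Cl: no H
  1 × O: 1 H
  1 × O (charge -1): no H
  Total hydrogens = 20.
Net charge -1.
Molecular formula: C21H20ClO6-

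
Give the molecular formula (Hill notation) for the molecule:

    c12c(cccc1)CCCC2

Heavy atoms from the SMILES: 10 C.
Implicit hydrogens by atom environment:
  4 × C: 2 H each → 8
  4 × C (aromatic): 1 H each → 4
  2 × C (aromatic): no H
  Total hydrogens = 12.
Molecular formula: C10H12

C10H12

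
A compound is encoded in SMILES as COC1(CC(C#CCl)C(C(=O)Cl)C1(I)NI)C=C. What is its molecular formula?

C11H11Cl2I2NO2

Heavy atoms from the SMILES: 11 C, 2 Cl, 2 I, 1 N, 2 O.
Implicit hydrogens by atom environment:
  5 × C: no H
  3 × C: 1 H each → 3
  2 × C: 2 H each → 4
  2 × Cl: no H
  2 × I: no H
  2 × O: no H
  1 × C: 3 H
  1 × N: 1 H
  Total hydrogens = 11.
Molecular formula: C11H11Cl2I2NO2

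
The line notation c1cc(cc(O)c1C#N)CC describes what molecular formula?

C9H9NO

Heavy atoms from the SMILES: 9 C, 1 N, 1 O.
Implicit hydrogens by atom environment:
  3 × C (aromatic): 1 H each → 3
  3 × C (aromatic): no H
  1 × C: 3 H
  1 × C: 2 H
  1 × C: no H
  1 × N: no H
  1 × O: 1 H
  Total hydrogens = 9.
Molecular formula: C9H9NO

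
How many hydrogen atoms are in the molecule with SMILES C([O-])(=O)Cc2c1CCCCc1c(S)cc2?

13

Hydrogens are implicit in SMILES; fill each atom to its normal valence:
  5 × C: 2 H each → 10
  4 × C (aromatic): no H
  2 × C (aromatic): 1 H each → 2
  1 × C: no H
  1 × O: no H
  1 × O (charge -1): no H
  1 × S: 1 H
  Total hydrogens = 13.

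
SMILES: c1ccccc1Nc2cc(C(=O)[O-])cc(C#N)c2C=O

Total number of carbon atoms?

15

The symbol for carbon appears 15 times in the SMILES. Lowercase c denotes aromatic carbon and counts toward C.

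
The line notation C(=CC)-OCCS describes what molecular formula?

C5H10OS

Heavy atoms from the SMILES: 5 C, 1 O, 1 S.
Implicit hydrogens by atom environment:
  2 × C: 2 H each → 4
  2 × C: 1 H each → 2
  1 × C: 3 H
  1 × O: no H
  1 × S: 1 H
  Total hydrogens = 10.
Molecular formula: C5H10OS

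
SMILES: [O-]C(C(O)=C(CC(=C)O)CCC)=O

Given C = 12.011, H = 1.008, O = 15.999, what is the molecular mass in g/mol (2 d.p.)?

185.20

Molecular formula: C9H13O4-.
M = 9×12.011 + 13×1.008 + 4×15.999 = 185.20 g/mol.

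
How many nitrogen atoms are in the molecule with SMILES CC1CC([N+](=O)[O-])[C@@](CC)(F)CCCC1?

The symbol for nitrogen appears 1 time in the SMILES.

1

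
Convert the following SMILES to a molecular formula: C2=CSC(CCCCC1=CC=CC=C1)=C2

Heavy atoms from the SMILES: 14 C, 1 S.
Implicit hydrogens by atom environment:
  8 × C (aromatic): 1 H each → 8
  4 × C: 2 H each → 8
  2 × C (aromatic): no H
  1 × S (aromatic): no H
  Total hydrogens = 16.
Molecular formula: C14H16S

C14H16S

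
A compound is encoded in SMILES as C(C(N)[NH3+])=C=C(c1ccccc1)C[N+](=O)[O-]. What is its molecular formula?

Heavy atoms from the SMILES: 11 C, 3 N, 2 O.
Implicit hydrogens by atom environment:
  5 × C (aromatic): 1 H each → 5
  2 × C: 1 H each → 2
  2 × C: no H
  1 × C: 2 H
  1 × C (aromatic): no H
  1 × N (charge +1): 3 H
  1 × N: 2 H
  1 × N (charge +1): no H
  1 × O: no H
  1 × O (charge -1): no H
  Total hydrogens = 14.
Net charge +1.
Molecular formula: C11H14N3O2+

C11H14N3O2+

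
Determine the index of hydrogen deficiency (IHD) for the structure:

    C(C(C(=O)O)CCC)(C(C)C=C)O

2

Molecular formula from the SMILES: C10H18O3.
DoU = (2C + 2 + N − H − X)/2 = (2·10 + 2 + 0 − 18 − 0)/2 = 4/2 = 2.
(Structurally: 0 ring(s) + 2 π bond(s) = 2.)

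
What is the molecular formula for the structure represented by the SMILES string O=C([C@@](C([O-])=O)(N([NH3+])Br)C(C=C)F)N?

C6H9BrFN3O3

Heavy atoms from the SMILES: 1 Br, 6 C, 1 F, 3 N, 3 O.
Implicit hydrogens by atom environment:
  3 × C: no H
  2 × C: 1 H each → 2
  2 × O: no H
  1 × Br: no H
  1 × C: 2 H
  1 × F: no H
  1 × N (charge +1): 3 H
  1 × N: 2 H
  1 × N: no H
  1 × O (charge -1): no H
  Total hydrogens = 9.
Molecular formula: C6H9BrFN3O3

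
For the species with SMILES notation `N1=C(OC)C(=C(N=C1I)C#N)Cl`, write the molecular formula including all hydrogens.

Heavy atoms from the SMILES: 6 C, 1 Cl, 1 I, 3 N, 1 O.
Implicit hydrogens by atom environment:
  4 × C (aromatic): no H
  2 × N (aromatic): no H
  1 × C: 3 H
  1 × C: no H
  1 × Cl: no H
  1 × I: no H
  1 × N: no H
  1 × O: no H
  Total hydrogens = 3.
Molecular formula: C6H3ClIN3O

C6H3ClIN3O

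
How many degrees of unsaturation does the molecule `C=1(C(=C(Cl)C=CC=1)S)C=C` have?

Molecular formula from the SMILES: C8H7ClS.
DoU = (2C + 2 + N − H − X)/2 = (2·8 + 2 + 0 − 7 − 1)/2 = 10/2 = 5.
(Structurally: 1 ring(s) + 4 π bond(s) = 5.)

5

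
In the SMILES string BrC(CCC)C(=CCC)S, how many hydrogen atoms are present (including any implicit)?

15

Hydrogens are implicit in SMILES; fill each atom to its normal valence:
  3 × C: 2 H each → 6
  2 × C: 3 H each → 6
  2 × C: 1 H each → 2
  1 × Br: no H
  1 × C: no H
  1 × S: 1 H
  Total hydrogens = 15.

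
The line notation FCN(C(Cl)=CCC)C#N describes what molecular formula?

C6H8ClFN2

Heavy atoms from the SMILES: 6 C, 1 Cl, 1 F, 2 N.
Implicit hydrogens by atom environment:
  2 × C: 2 H each → 4
  2 × C: no H
  2 × N: no H
  1 × C: 3 H
  1 × C: 1 H
  1 × Cl: no H
  1 × F: no H
  Total hydrogens = 8.
Molecular formula: C6H8ClFN2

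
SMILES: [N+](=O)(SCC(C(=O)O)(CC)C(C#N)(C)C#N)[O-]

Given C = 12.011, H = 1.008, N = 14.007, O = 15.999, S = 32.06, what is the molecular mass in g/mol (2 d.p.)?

Molecular formula: C9H11N3O4S.
M = 9×12.011 + 11×1.008 + 3×14.007 + 4×15.999 + 1×32.06 = 257.26 g/mol.

257.26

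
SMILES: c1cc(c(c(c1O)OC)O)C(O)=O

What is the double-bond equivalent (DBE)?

Molecular formula from the SMILES: C8H8O5.
DoU = (2C + 2 + N − H − X)/2 = (2·8 + 2 + 0 − 8 − 0)/2 = 10/2 = 5.
(Structurally: 1 ring(s) + 4 π bond(s) = 5.)

5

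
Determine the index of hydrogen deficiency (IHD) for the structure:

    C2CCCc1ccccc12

Molecular formula from the SMILES: C10H12.
DoU = (2C + 2 + N − H − X)/2 = (2·10 + 2 + 0 − 12 − 0)/2 = 10/2 = 5.
(Structurally: 2 ring(s) + 3 π bond(s) = 5.)

5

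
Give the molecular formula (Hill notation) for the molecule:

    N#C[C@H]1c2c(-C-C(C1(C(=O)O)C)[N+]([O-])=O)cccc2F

Heavy atoms from the SMILES: 13 C, 1 F, 2 N, 4 O.
Implicit hydrogens by atom environment:
  3 × C (aromatic): 1 H each → 3
  3 × C (aromatic): no H
  3 × C: no H
  2 × C: 1 H each → 2
  2 × O: no H
  1 × C: 3 H
  1 × C: 2 H
  1 × F: no H
  1 × N: no H
  1 × N (charge +1): no H
  1 × O: 1 H
  1 × O (charge -1): no H
  Total hydrogens = 11.
Molecular formula: C13H11FN2O4

C13H11FN2O4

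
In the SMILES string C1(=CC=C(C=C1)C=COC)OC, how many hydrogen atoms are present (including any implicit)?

Hydrogens are implicit in SMILES; fill each atom to its normal valence:
  4 × C (aromatic): 1 H each → 4
  2 × C: 3 H each → 6
  2 × C: 1 H each → 2
  2 × C (aromatic): no H
  2 × O: no H
  Total hydrogens = 12.

12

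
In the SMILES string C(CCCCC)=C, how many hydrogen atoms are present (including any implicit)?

Hydrogens are implicit in SMILES; fill each atom to its normal valence:
  5 × C: 2 H each → 10
  1 × C: 3 H
  1 × C: 1 H
  Total hydrogens = 14.

14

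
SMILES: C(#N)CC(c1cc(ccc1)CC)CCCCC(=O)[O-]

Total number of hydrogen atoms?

Hydrogens are implicit in SMILES; fill each atom to its normal valence:
  6 × C: 2 H each → 12
  4 × C (aromatic): 1 H each → 4
  2 × C (aromatic): no H
  2 × C: no H
  1 × C: 3 H
  1 × C: 1 H
  1 × N: no H
  1 × O: no H
  1 × O (charge -1): no H
  Total hydrogens = 20.

20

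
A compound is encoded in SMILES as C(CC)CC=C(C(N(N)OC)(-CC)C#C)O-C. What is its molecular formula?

Heavy atoms from the SMILES: 13 C, 2 N, 2 O.
Implicit hydrogens by atom environment:
  4 × C: 3 H each → 12
  4 × C: 2 H each → 8
  3 × C: no H
  2 × C: 1 H each → 2
  2 × O: no H
  1 × N: 2 H
  1 × N: no H
  Total hydrogens = 24.
Molecular formula: C13H24N2O2

C13H24N2O2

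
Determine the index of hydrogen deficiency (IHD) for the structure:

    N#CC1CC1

Molecular formula from the SMILES: C4H5N.
DoU = (2C + 2 + N − H − X)/2 = (2·4 + 2 + 1 − 5 − 0)/2 = 6/2 = 3.
(Structurally: 1 ring(s) + 2 π bond(s) = 3.)

3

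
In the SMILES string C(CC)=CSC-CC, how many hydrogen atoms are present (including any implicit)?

Hydrogens are implicit in SMILES; fill each atom to its normal valence:
  3 × C: 2 H each → 6
  2 × C: 3 H each → 6
  2 × C: 1 H each → 2
  1 × S: no H
  Total hydrogens = 14.

14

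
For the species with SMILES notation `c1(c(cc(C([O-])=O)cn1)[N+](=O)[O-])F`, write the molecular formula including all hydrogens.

C6H2FN2O4-

Heavy atoms from the SMILES: 6 C, 1 F, 2 N, 4 O.
Implicit hydrogens by atom environment:
  3 × C (aromatic): no H
  2 × C (aromatic): 1 H each → 2
  2 × O: no H
  2 × O (charge -1): no H
  1 × C: no H
  1 × F: no H
  1 × N (aromatic): no H
  1 × N (charge +1): no H
  Total hydrogens = 2.
Net charge -1.
Molecular formula: C6H2FN2O4-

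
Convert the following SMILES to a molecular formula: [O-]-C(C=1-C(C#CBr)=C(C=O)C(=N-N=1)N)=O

Heavy atoms from the SMILES: 1 Br, 8 C, 3 N, 3 O.
Implicit hydrogens by atom environment:
  4 × C (aromatic): no H
  3 × C: no H
  2 × N (aromatic): no H
  2 × O: no H
  1 × Br: no H
  1 × C: 1 H
  1 × N: 2 H
  1 × O (charge -1): no H
  Total hydrogens = 3.
Net charge -1.
Molecular formula: C8H3BrN3O3-

C8H3BrN3O3-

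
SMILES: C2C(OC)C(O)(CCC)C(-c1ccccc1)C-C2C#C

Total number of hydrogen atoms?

Hydrogens are implicit in SMILES; fill each atom to its normal valence:
  5 × C (aromatic): 1 H each → 5
  4 × C: 2 H each → 8
  4 × C: 1 H each → 4
  2 × C: 3 H each → 6
  2 × C: no H
  1 × C (aromatic): no H
  1 × O: 1 H
  1 × O: no H
  Total hydrogens = 24.

24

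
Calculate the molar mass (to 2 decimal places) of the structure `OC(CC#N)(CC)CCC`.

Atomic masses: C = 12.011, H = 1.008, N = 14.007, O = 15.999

141.21

Molecular formula: C8H15NO.
M = 8×12.011 + 15×1.008 + 1×14.007 + 1×15.999 = 141.21 g/mol.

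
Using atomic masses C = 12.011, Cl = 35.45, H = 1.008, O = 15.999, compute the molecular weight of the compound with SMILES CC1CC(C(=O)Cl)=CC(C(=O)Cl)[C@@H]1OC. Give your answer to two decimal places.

Molecular formula: C10H12Cl2O3.
M = 10×12.011 + 2×35.45 + 12×1.008 + 3×15.999 = 251.10 g/mol.

251.10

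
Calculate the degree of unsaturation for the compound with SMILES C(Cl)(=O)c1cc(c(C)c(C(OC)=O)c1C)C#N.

Molecular formula from the SMILES: C12H10ClNO3.
DoU = (2C + 2 + N − H − X)/2 = (2·12 + 2 + 1 − 10 − 1)/2 = 16/2 = 8.
(Structurally: 1 ring(s) + 7 π bond(s) = 8.)

8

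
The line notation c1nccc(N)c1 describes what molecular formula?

Heavy atoms from the SMILES: 5 C, 2 N.
Implicit hydrogens by atom environment:
  4 × C (aromatic): 1 H each → 4
  1 × C (aromatic): no H
  1 × N: 2 H
  1 × N (aromatic): no H
  Total hydrogens = 6.
Molecular formula: C5H6N2

C5H6N2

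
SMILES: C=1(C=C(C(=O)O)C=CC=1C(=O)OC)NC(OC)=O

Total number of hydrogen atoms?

Hydrogens are implicit in SMILES; fill each atom to its normal valence:
  5 × O: no H
  3 × C (aromatic): 1 H each → 3
  3 × C (aromatic): no H
  3 × C: no H
  2 × C: 3 H each → 6
  1 × N: 1 H
  1 × O: 1 H
  Total hydrogens = 11.

11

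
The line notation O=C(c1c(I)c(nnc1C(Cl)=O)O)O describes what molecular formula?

C6H2ClIN2O4

Heavy atoms from the SMILES: 6 C, 1 Cl, 1 I, 2 N, 4 O.
Implicit hydrogens by atom environment:
  4 × C (aromatic): no H
  2 × C: no H
  2 × N (aromatic): no H
  2 × O: 1 H each → 2
  2 × O: no H
  1 × Cl: no H
  1 × I: no H
  Total hydrogens = 2.
Molecular formula: C6H2ClIN2O4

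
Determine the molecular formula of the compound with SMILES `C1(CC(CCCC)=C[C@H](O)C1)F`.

Heavy atoms from the SMILES: 10 C, 1 F, 1 O.
Implicit hydrogens by atom environment:
  5 × C: 2 H each → 10
  3 × C: 1 H each → 3
  1 × C: 3 H
  1 × C: no H
  1 × F: no H
  1 × O: 1 H
  Total hydrogens = 17.
Molecular formula: C10H17FO

C10H17FO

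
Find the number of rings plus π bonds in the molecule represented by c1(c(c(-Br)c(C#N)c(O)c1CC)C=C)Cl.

7

Molecular formula from the SMILES: C11H9BrClNO.
DoU = (2C + 2 + N − H − X)/2 = (2·11 + 2 + 1 − 9 − 2)/2 = 14/2 = 7.
(Structurally: 1 ring(s) + 6 π bond(s) = 7.)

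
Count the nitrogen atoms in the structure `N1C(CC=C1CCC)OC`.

1

The symbol for nitrogen appears 1 time in the SMILES.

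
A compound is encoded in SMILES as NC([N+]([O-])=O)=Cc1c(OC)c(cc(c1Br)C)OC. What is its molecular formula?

C11H13BrN2O4

Heavy atoms from the SMILES: 1 Br, 11 C, 2 N, 4 O.
Implicit hydrogens by atom environment:
  5 × C (aromatic): no H
  3 × C: 3 H each → 9
  3 × O: no H
  1 × Br: no H
  1 × C (aromatic): 1 H
  1 × C: 1 H
  1 × C: no H
  1 × N: 2 H
  1 × N (charge +1): no H
  1 × O (charge -1): no H
  Total hydrogens = 13.
Molecular formula: C11H13BrN2O4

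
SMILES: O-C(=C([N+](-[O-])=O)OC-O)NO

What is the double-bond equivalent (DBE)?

Molecular formula from the SMILES: C3H6N2O6.
DoU = (2C + 2 + N − H − X)/2 = (2·3 + 2 + 2 − 6 − 0)/2 = 4/2 = 2.
(Structurally: 0 ring(s) + 2 π bond(s) = 2.)

2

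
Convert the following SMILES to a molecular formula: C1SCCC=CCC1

C7H12S

Heavy atoms from the SMILES: 7 C, 1 S.
Implicit hydrogens by atom environment:
  5 × C: 2 H each → 10
  2 × C: 1 H each → 2
  1 × S: no H
  Total hydrogens = 12.
Molecular formula: C7H12S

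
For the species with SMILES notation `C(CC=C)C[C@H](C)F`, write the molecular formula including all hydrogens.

C7H13F

Heavy atoms from the SMILES: 7 C, 1 F.
Implicit hydrogens by atom environment:
  4 × C: 2 H each → 8
  2 × C: 1 H each → 2
  1 × C: 3 H
  1 × F: no H
  Total hydrogens = 13.
Molecular formula: C7H13F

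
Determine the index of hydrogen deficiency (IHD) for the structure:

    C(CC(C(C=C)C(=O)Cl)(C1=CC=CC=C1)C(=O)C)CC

7

Molecular formula from the SMILES: C17H21ClO2.
DoU = (2C + 2 + N − H − X)/2 = (2·17 + 2 + 0 − 21 − 1)/2 = 14/2 = 7.
(Structurally: 1 ring(s) + 6 π bond(s) = 7.)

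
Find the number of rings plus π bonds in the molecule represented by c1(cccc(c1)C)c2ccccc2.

Molecular formula from the SMILES: C13H12.
DoU = (2C + 2 + N − H − X)/2 = (2·13 + 2 + 0 − 12 − 0)/2 = 16/2 = 8.
(Structurally: 2 ring(s) + 6 π bond(s) = 8.)

8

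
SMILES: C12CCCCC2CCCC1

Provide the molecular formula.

C10H18

Heavy atoms from the SMILES: 10 C.
Implicit hydrogens by atom environment:
  8 × C: 2 H each → 16
  2 × C: 1 H each → 2
  Total hydrogens = 18.
Molecular formula: C10H18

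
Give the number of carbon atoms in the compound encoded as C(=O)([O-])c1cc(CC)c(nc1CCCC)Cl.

The symbol for carbon appears 12 times in the SMILES. Lowercase c denotes aromatic carbon and counts toward C.

12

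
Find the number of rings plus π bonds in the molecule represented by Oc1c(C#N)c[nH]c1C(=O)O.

6

Molecular formula from the SMILES: C6H4N2O3.
DoU = (2C + 2 + N − H − X)/2 = (2·6 + 2 + 2 − 4 − 0)/2 = 12/2 = 6.
(Structurally: 1 ring(s) + 5 π bond(s) = 6.)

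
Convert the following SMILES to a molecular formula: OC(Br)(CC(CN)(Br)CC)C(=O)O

Heavy atoms from the SMILES: 2 Br, 7 C, 1 N, 3 O.
Implicit hydrogens by atom environment:
  3 × C: 2 H each → 6
  3 × C: no H
  2 × Br: no H
  2 × O: 1 H each → 2
  1 × C: 3 H
  1 × N: 2 H
  1 × O: no H
  Total hydrogens = 13.
Molecular formula: C7H13Br2NO3

C7H13Br2NO3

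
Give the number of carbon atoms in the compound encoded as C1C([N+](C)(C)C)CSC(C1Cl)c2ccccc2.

The symbol for carbon appears 14 times in the SMILES. Lowercase c denotes aromatic carbon and counts toward C.

14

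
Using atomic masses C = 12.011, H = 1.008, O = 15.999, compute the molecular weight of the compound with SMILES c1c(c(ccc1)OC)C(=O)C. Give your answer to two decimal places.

150.18

Molecular formula: C9H10O2.
M = 9×12.011 + 10×1.008 + 2×15.999 = 150.18 g/mol.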